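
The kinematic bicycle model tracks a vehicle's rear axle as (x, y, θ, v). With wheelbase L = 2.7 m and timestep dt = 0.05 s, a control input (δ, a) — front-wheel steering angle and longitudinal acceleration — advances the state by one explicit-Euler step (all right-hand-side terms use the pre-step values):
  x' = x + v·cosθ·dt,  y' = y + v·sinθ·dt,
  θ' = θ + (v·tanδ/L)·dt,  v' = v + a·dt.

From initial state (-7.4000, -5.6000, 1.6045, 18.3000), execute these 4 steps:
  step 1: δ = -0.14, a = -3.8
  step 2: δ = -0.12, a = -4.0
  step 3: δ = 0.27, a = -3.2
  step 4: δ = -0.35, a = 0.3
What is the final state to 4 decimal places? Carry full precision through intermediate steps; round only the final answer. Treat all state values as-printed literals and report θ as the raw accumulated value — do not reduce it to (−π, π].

(-7.4024, -1.9991, 1.4881, 17.7650)

after step 1 (δ=-0.14, a=-3.8): (-7.430833, -4.685520, 1.556743, 18.110000)
after step 2 (δ=-0.12, a=-4.0): (-7.418108, -3.780109, 1.516304, 17.910000)
after step 3 (δ=0.27, a=-3.2): (-7.369335, -2.885938, 1.608096, 17.750000)
after step 4 (δ=-0.35, a=0.3): (-7.402431, -1.999056, 1.488110, 17.765000)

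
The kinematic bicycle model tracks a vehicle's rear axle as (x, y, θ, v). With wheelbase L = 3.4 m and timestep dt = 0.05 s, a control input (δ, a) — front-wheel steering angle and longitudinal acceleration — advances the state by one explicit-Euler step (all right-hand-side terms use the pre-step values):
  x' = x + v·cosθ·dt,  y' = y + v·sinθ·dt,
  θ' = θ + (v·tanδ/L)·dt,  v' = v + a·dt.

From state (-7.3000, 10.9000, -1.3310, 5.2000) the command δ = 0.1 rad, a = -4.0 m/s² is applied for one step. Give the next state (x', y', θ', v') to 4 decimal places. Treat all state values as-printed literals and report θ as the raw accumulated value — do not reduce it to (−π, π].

(-7.2382, 10.6474, -1.3233, 5.0000)

x' = -7.3000 + 5.2000·cos(-1.3310)·0.05 = -7.2382
y' = 10.9000 + 5.2000·sin(-1.3310)·0.05 = 10.6474
θ' = -1.3310 + (5.2000/3.4)·tan(0.1)·0.05 = -1.3233
v' = 5.2000 − 4.0000·0.05 = 5.0000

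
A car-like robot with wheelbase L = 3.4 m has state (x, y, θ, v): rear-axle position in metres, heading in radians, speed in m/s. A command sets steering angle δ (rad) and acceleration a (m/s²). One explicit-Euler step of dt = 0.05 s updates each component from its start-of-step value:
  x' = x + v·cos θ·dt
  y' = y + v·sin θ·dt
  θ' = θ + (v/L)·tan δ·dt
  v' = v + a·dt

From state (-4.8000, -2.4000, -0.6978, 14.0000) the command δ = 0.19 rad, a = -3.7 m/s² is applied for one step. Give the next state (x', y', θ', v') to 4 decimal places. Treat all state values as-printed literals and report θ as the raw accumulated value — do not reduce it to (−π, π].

(-4.2636, -2.8498, -0.6582, 13.8150)

x' = -4.8000 + 14.0000·cos(-0.6978)·0.05 = -4.2636
y' = -2.4000 + 14.0000·sin(-0.6978)·0.05 = -2.8498
θ' = -0.6978 + (14.0000/3.4)·tan(0.19)·0.05 = -0.6582
v' = 14.0000 − 3.7000·0.05 = 13.8150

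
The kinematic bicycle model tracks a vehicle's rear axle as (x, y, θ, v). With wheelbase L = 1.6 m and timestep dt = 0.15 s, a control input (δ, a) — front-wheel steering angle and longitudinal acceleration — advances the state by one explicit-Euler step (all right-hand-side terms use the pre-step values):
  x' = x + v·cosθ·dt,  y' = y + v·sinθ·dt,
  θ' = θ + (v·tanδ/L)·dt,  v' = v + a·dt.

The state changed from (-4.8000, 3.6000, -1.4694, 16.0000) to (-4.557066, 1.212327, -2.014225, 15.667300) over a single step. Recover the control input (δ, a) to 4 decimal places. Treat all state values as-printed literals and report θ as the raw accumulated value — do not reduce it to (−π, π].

a = (v'−v)/dt = (-0.332700)/0.15 = -2.2180
Δθ = θ'−θ = -0.544825;  (v·dt/L) = 16.0000·0.15/1.6 = 1.500000
tan δ = Δθ·L/(v·dt) = -0.363217  →  δ = -0.3484

δ = -0.3484, a = -2.2180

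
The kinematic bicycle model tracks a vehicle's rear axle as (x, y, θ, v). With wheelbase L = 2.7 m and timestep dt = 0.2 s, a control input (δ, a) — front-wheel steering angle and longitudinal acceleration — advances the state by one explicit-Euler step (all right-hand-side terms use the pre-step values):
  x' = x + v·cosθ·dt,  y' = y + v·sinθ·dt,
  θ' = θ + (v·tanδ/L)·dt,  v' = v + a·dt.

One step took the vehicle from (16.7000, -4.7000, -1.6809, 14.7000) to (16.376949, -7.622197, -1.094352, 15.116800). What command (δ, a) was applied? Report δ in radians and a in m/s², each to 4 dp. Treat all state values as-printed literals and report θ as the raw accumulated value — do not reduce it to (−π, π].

a = (v'−v)/dt = (0.416800)/0.2 = 2.0840
Δθ = θ'−θ = 0.586548;  (v·dt/L) = 14.7000·0.2/2.7 = 1.088889
tan δ = Δθ·L/(v·dt) = 0.538667  →  δ = 0.4941

δ = 0.4941, a = 2.0840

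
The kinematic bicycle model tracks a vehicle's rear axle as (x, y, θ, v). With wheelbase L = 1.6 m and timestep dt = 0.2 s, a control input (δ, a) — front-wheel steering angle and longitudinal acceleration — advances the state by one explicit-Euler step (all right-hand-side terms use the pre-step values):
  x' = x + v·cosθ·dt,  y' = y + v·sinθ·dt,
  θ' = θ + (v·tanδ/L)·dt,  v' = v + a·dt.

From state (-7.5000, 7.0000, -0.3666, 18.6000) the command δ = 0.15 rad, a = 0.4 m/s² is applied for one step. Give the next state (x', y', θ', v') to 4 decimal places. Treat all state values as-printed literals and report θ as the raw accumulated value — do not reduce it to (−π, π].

x' = -7.5000 + 18.6000·cos(-0.3666)·0.2 = -4.0272
y' = 7.0000 + 18.6000·sin(-0.3666)·0.2 = 5.6666
θ' = -0.3666 + (18.6000/1.6)·tan(0.15)·0.2 = -0.0152
v' = 18.6000 + 0.4000·0.2 = 18.6800

(-4.0272, 5.6666, -0.0152, 18.6800)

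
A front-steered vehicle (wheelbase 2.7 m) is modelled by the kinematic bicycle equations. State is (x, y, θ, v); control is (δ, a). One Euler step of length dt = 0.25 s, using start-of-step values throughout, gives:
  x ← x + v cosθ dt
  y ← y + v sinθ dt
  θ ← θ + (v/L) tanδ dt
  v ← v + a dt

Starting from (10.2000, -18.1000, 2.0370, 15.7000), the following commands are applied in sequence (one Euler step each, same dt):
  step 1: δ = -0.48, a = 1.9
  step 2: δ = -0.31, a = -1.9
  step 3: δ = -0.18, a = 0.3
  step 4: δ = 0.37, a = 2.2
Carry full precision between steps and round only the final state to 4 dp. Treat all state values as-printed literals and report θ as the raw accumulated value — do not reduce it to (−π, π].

after step 1 (δ=-0.48, a=1.9): (8.435719, -14.593871, 1.280186, 16.175000)
after step 2 (δ=-0.31, a=-1.9): (9.594403, -10.719679, 0.800436, 15.700000)
after step 3 (δ=-0.18, a=0.3): (12.327748, -7.902864, 0.535907, 15.775000)
after step 4 (δ=0.37, a=2.2): (15.718608, -5.889103, 1.102438, 16.325000)

(15.7186, -5.8891, 1.1024, 16.3250)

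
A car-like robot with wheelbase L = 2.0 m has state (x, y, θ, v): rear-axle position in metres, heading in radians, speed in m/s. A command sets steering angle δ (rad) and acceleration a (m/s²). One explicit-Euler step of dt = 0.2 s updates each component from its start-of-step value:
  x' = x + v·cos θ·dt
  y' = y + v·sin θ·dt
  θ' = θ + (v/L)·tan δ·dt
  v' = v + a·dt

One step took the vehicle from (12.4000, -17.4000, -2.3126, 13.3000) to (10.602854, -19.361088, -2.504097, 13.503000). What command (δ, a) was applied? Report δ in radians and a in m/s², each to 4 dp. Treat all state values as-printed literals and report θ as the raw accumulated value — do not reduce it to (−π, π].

δ = -0.1430, a = 1.0150

a = (v'−v)/dt = (0.203000)/0.2 = 1.0150
Δθ = θ'−θ = -0.191497;  (v·dt/L) = 13.3000·0.2/2.0 = 1.330000
tan δ = Δθ·L/(v·dt) = -0.143983  →  δ = -0.1430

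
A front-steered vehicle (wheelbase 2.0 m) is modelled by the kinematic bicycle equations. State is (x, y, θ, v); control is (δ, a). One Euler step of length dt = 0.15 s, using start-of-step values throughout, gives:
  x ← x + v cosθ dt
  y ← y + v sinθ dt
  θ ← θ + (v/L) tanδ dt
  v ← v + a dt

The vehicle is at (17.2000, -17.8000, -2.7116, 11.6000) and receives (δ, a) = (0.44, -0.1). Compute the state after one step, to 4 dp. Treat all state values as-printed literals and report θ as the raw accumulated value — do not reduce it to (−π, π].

(15.6184, -18.5253, -2.3020, 11.5850)

x' = 17.2000 + 11.6000·cos(-2.7116)·0.15 = 15.6184
y' = -17.8000 + 11.6000·sin(-2.7116)·0.15 = -18.5253
θ' = -2.7116 + (11.6000/2.0)·tan(0.44)·0.15 = -2.3020
v' = 11.6000 − 0.1000·0.15 = 11.5850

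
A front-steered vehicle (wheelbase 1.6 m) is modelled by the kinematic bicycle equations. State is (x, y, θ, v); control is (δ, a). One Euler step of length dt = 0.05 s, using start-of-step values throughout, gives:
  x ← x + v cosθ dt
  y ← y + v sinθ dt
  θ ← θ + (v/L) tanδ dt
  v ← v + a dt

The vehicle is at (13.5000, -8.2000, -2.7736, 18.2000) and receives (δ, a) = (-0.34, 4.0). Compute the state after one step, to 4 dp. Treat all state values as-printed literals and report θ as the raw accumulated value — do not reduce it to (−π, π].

(12.6509, -8.5274, -2.9748, 18.4000)

x' = 13.5000 + 18.2000·cos(-2.7736)·0.05 = 12.6509
y' = -8.2000 + 18.2000·sin(-2.7736)·0.05 = -8.5274
θ' = -2.7736 + (18.2000/1.6)·tan(-0.34)·0.05 = -2.9748
v' = 18.2000 + 4.0000·0.05 = 18.4000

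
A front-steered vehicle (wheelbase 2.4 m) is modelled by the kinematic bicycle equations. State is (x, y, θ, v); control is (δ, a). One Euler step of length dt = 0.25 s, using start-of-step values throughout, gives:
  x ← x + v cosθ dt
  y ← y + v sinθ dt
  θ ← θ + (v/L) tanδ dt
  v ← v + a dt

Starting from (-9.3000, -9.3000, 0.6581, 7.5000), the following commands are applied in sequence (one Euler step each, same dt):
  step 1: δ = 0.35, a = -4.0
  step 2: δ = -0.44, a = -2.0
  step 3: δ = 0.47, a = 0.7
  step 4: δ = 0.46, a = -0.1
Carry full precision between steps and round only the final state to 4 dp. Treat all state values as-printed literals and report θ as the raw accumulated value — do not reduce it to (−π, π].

after step 1 (δ=0.35, a=-4.0): (-7.816583, -8.153222, 0.943279, 6.500000)
after step 2 (δ=-0.44, a=-2.0): (-6.862485, -6.837805, 0.624521, 6.000000)
after step 3 (δ=0.47, a=0.7): (-5.645620, -5.960742, 0.942000, 6.175000)
after step 4 (δ=0.46, a=-0.1): (-4.737629, -4.712256, 1.260687, 6.150000)

(-4.7376, -4.7123, 1.2607, 6.1500)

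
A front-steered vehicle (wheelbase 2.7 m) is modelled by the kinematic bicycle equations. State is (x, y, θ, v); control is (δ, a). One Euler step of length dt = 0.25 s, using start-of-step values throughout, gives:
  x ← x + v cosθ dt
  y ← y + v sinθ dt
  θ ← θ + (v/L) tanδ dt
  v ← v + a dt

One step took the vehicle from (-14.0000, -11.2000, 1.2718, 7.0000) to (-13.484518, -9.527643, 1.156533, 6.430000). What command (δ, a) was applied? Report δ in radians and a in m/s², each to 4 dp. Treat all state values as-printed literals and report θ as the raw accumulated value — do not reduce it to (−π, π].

δ = -0.1760, a = -2.2800

a = (v'−v)/dt = (-0.570000)/0.25 = -2.2800
Δθ = θ'−θ = -0.115267;  (v·dt/L) = 7.0000·0.25/2.7 = 0.648148
tan δ = Δθ·L/(v·dt) = -0.177841  →  δ = -0.1760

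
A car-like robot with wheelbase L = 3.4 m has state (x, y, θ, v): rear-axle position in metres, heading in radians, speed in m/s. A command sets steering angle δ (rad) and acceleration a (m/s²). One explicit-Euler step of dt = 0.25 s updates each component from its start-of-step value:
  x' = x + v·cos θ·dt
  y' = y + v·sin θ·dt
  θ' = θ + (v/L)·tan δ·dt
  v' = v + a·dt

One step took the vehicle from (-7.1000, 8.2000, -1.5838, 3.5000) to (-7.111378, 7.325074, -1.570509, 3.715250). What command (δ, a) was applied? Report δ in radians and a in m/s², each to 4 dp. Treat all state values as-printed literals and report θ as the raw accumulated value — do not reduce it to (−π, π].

a = (v'−v)/dt = (0.215250)/0.25 = 0.8610
Δθ = θ'−θ = 0.013291;  (v·dt/L) = 3.5000·0.25/3.4 = 0.257353
tan δ = Δθ·L/(v·dt) = 0.051645  →  δ = 0.0516

δ = 0.0516, a = 0.8610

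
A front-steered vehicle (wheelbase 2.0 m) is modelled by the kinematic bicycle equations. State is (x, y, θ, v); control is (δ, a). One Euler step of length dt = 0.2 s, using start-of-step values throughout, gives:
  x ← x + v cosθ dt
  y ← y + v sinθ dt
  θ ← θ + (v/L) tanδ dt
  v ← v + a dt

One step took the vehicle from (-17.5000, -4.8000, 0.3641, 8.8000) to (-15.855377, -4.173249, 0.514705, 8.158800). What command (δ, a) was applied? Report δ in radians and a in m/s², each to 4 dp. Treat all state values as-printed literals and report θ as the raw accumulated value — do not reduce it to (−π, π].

δ = 0.1695, a = -3.2060

a = (v'−v)/dt = (-0.641200)/0.2 = -3.2060
Δθ = θ'−θ = 0.150605;  (v·dt/L) = 8.8000·0.2/2.0 = 0.880000
tan δ = Δθ·L/(v·dt) = 0.171142  →  δ = 0.1695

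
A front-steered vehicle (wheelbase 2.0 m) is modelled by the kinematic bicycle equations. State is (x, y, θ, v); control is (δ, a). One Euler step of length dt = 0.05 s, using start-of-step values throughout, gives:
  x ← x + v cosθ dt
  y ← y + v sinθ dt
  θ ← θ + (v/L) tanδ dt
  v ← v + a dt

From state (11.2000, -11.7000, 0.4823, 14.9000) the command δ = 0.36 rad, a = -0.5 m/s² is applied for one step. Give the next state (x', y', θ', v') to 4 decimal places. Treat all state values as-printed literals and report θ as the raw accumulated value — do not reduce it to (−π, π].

x' = 11.2000 + 14.9000·cos(0.4823)·0.05 = 11.8600
y' = -11.7000 + 14.9000·sin(0.4823)·0.05 = -11.3545
θ' = 0.4823 + (14.9000/2.0)·tan(0.36)·0.05 = 0.6225
v' = 14.9000 − 0.5000·0.05 = 14.8750

(11.8600, -11.3545, 0.6225, 14.8750)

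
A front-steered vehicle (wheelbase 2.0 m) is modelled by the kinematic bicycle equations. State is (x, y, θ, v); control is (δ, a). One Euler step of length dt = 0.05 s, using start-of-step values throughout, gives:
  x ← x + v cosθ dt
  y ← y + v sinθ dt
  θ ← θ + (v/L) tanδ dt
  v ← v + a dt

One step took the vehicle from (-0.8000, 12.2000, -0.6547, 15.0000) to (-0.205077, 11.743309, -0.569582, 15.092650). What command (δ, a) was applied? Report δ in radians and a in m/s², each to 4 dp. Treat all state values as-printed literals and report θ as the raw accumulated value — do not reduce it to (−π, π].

a = (v'−v)/dt = (0.092650)/0.05 = 1.8530
Δθ = θ'−θ = 0.085118;  (v·dt/L) = 15.0000·0.05/2.0 = 0.375000
tan δ = Δθ·L/(v·dt) = 0.226981  →  δ = 0.2232

δ = 0.2232, a = 1.8530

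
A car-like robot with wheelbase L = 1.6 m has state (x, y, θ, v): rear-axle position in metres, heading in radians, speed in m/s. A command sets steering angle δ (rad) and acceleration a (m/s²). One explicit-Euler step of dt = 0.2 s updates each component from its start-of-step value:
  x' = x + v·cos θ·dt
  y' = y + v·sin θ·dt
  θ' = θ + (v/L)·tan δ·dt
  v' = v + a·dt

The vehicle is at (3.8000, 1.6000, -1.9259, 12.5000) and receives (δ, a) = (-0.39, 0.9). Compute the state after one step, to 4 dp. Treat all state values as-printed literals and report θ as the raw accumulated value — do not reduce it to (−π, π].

x' = 3.8000 + 12.5000·cos(-1.9259)·0.2 = 2.9308
y' = 1.6000 + 12.5000·sin(-1.9259)·0.2 = -0.7440
θ' = -1.9259 + (12.5000/1.6)·tan(-0.39)·0.2 = -2.5682
v' = 12.5000 + 0.9000·0.2 = 12.6800

(2.9308, -0.7440, -2.5682, 12.6800)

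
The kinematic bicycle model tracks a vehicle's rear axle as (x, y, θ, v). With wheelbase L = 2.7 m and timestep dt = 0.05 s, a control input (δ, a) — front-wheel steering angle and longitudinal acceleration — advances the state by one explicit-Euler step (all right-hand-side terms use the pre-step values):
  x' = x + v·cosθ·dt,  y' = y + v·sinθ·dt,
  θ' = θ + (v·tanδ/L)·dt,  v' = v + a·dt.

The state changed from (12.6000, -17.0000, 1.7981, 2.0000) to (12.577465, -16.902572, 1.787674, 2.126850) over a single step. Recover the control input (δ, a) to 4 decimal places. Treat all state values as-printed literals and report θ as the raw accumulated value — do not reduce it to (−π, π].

δ = -0.2744, a = 2.5370

a = (v'−v)/dt = (0.126850)/0.05 = 2.5370
Δθ = θ'−θ = -0.010426;  (v·dt/L) = 2.0000·0.05/2.7 = 0.037037
tan δ = Δθ·L/(v·dt) = -0.281502  →  δ = -0.2744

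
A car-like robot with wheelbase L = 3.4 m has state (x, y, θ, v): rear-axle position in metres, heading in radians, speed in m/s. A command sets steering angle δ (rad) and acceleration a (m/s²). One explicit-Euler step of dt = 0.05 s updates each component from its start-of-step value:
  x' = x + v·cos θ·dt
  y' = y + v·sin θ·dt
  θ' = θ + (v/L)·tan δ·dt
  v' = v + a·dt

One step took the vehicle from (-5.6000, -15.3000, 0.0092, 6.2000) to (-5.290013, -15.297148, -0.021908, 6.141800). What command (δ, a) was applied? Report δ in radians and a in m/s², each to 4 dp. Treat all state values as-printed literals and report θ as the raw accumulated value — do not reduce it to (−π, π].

δ = -0.3288, a = -1.1640

a = (v'−v)/dt = (-0.058200)/0.05 = -1.1640
Δθ = θ'−θ = -0.031108;  (v·dt/L) = 6.2000·0.05/3.4 = 0.091176
tan δ = Δθ·L/(v·dt) = -0.341185  →  δ = -0.3288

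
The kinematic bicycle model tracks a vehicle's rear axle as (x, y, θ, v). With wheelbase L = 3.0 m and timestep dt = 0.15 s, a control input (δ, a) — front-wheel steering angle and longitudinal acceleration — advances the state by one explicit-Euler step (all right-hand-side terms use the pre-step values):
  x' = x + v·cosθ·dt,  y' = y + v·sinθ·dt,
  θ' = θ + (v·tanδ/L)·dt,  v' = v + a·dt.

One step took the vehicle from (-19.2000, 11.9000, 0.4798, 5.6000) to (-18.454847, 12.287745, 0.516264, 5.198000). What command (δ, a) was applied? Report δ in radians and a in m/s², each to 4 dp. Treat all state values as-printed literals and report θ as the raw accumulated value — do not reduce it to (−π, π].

δ = 0.1295, a = -2.6800

a = (v'−v)/dt = (-0.402000)/0.15 = -2.6800
Δθ = θ'−θ = 0.036464;  (v·dt/L) = 5.6000·0.15/3.0 = 0.280000
tan δ = Δθ·L/(v·dt) = 0.130229  →  δ = 0.1295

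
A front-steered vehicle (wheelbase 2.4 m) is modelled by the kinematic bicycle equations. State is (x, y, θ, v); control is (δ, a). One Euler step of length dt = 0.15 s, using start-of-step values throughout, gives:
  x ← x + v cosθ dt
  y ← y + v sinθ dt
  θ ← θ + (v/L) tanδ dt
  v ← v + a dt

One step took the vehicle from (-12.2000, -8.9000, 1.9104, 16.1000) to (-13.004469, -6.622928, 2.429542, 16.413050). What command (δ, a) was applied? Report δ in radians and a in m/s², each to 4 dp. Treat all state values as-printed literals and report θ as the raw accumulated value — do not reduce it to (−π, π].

a = (v'−v)/dt = (0.313050)/0.15 = 2.0870
Δθ = θ'−θ = 0.519142;  (v·dt/L) = 16.1000·0.15/2.4 = 1.006250
tan δ = Δθ·L/(v·dt) = 0.515918  →  δ = 0.4763

δ = 0.4763, a = 2.0870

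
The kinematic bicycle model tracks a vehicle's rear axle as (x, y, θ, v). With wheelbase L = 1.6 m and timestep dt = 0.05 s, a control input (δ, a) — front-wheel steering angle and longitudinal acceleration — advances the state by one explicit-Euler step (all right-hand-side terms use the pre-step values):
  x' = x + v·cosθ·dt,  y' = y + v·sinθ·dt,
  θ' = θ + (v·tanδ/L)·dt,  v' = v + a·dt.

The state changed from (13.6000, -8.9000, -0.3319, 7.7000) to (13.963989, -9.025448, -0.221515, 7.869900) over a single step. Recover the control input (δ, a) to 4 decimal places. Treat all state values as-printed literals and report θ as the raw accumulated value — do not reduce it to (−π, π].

a = (v'−v)/dt = (0.169900)/0.05 = 3.3980
Δθ = θ'−θ = 0.110385;  (v·dt/L) = 7.7000·0.05/1.6 = 0.240625
tan δ = Δθ·L/(v·dt) = 0.458743  →  δ = 0.4301

δ = 0.4301, a = 3.3980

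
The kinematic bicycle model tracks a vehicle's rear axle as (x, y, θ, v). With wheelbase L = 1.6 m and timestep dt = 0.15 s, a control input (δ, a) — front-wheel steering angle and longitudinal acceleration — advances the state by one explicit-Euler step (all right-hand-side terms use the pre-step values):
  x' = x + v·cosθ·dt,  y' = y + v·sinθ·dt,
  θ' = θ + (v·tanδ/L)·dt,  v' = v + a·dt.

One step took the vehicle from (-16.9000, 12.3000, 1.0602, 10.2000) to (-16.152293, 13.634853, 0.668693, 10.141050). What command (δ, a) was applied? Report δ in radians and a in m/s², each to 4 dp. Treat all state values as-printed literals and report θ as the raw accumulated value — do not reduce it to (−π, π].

a = (v'−v)/dt = (-0.058950)/0.15 = -0.3930
Δθ = θ'−θ = -0.391507;  (v·dt/L) = 10.2000·0.15/1.6 = 0.956250
tan δ = Δθ·L/(v·dt) = -0.409419  →  δ = -0.3886

δ = -0.3886, a = -0.3930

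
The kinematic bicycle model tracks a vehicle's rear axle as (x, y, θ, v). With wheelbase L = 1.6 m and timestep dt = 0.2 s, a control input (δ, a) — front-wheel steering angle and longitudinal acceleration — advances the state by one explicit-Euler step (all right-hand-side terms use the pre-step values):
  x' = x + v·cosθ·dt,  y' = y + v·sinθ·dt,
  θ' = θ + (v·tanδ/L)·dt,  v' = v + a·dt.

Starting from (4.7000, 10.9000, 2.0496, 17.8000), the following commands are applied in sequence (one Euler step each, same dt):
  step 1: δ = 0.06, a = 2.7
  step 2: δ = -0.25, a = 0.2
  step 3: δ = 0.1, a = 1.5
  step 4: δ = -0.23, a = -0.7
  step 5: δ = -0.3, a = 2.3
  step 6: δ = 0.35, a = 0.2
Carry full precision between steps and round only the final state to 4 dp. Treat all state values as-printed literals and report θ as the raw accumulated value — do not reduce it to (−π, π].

after step 1 (δ=0.06, a=2.7): (3.059845, 14.059666, 2.183260, 18.340000)
after step 2 (δ=-0.25, a=0.2): (0.951165, 17.060948, 1.597889, 18.380000)
after step 3 (δ=0.1, a=1.5): (0.851584, 20.735599, 1.828408, 18.680000)
after step 4 (δ=-0.23, a=-0.7): (-0.100243, 24.348316, 1.281683, 18.540000)
after step 5 (δ=-0.3, a=2.3): (0.956916, 27.902423, 0.564796, 19.000000)
after step 6 (δ=0.35, a=0.2): (4.166767, 29.936350, 1.431739, 19.040000)

(4.1668, 29.9364, 1.4317, 19.0400)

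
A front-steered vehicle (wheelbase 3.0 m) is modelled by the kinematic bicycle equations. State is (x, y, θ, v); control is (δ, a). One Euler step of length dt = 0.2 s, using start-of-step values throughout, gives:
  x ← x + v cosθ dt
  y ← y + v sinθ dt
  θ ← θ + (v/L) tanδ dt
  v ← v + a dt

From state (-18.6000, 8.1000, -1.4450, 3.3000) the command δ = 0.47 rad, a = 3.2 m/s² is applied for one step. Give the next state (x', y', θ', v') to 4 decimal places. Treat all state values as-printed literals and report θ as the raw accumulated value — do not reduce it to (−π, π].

x' = -18.6000 + 3.3000·cos(-1.4450)·0.2 = -18.5172
y' = 8.1000 + 3.3000·sin(-1.4450)·0.2 = 7.4452
θ' = -1.4450 + (3.3000/3.0)·tan(0.47)·0.2 = -1.3332
v' = 3.3000 + 3.2000·0.2 = 3.9400

(-18.5172, 7.4452, -1.3332, 3.9400)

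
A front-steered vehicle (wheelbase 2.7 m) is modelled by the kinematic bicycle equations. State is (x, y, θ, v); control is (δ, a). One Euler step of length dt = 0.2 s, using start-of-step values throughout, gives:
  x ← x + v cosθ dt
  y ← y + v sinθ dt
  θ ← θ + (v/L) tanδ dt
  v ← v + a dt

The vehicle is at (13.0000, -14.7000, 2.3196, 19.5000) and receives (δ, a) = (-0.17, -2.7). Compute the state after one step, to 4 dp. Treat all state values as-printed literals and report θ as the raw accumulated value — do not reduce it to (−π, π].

(10.3450, -11.8432, 2.0717, 18.9600)

x' = 13.0000 + 19.5000·cos(2.3196)·0.2 = 10.3450
y' = -14.7000 + 19.5000·sin(2.3196)·0.2 = -11.8432
θ' = 2.3196 + (19.5000/2.7)·tan(-0.17)·0.2 = 2.0717
v' = 19.5000 − 2.7000·0.2 = 18.9600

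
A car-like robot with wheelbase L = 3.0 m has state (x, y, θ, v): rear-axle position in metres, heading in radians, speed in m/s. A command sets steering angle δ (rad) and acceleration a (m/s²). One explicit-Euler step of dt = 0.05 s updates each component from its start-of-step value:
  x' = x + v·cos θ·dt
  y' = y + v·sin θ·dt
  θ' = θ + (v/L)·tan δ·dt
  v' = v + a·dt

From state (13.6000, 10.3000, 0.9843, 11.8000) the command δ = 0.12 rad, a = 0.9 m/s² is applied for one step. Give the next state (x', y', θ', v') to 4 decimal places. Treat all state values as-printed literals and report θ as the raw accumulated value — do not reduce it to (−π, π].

(13.9265, 10.7914, 1.0080, 11.8450)

x' = 13.6000 + 11.8000·cos(0.9843)·0.05 = 13.9265
y' = 10.3000 + 11.8000·sin(0.9843)·0.05 = 10.7914
θ' = 0.9843 + (11.8000/3.0)·tan(0.12)·0.05 = 1.0080
v' = 11.8000 + 0.9000·0.05 = 11.8450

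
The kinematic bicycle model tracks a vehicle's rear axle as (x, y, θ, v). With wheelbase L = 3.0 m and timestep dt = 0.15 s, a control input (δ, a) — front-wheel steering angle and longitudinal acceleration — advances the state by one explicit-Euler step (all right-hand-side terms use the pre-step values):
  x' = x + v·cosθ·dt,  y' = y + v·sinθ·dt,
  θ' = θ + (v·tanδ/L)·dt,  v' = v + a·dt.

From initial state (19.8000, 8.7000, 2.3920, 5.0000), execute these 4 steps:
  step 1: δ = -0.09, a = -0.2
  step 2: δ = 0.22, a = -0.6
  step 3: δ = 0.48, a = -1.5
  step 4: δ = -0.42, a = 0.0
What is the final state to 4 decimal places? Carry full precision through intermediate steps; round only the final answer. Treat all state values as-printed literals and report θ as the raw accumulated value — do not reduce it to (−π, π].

after step 1 (δ=-0.09, a=-0.2): (19.251025, 9.211005, 2.369439, 4.970000)
after step 2 (δ=0.22, a=-0.6): (18.716942, 9.731126, 2.425008, 4.880000)
after step 3 (δ=0.48, a=-1.5): (18.164974, 10.211913, 2.552038, 4.655000)
after step 4 (δ=-0.42, a=0.0): (17.584597, 10.600134, 2.448098, 4.655000)

(17.5846, 10.6001, 2.4481, 4.6550)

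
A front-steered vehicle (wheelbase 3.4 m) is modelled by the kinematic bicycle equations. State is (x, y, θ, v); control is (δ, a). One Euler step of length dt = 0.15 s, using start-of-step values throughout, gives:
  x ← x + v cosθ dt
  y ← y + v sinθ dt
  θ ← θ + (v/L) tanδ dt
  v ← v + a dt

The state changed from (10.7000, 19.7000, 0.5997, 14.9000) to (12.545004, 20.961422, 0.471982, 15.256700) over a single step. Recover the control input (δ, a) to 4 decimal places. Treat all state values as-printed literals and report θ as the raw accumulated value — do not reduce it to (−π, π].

a = (v'−v)/dt = (0.356700)/0.15 = 2.3780
Δθ = θ'−θ = -0.127718;  (v·dt/L) = 14.9000·0.15/3.4 = 0.657353
tan δ = Δθ·L/(v·dt) = -0.194291  →  δ = -0.1919

δ = -0.1919, a = 2.3780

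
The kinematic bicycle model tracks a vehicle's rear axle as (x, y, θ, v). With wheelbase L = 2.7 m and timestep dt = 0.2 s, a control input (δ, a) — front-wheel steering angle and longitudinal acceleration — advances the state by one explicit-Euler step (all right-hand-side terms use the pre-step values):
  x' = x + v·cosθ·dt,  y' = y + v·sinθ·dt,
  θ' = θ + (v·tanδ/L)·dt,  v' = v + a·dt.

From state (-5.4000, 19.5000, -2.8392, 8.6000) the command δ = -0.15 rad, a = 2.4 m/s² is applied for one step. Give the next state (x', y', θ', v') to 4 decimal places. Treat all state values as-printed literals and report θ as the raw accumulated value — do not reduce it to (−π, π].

x' = -5.4000 + 8.6000·cos(-2.8392)·0.2 = -7.0420
y' = 19.5000 + 8.6000·sin(-2.8392)·0.2 = 18.9878
θ' = -2.8392 + (8.6000/2.7)·tan(-0.15)·0.2 = -2.9355
v' = 8.6000 + 2.4000·0.2 = 9.0800

(-7.0420, 18.9878, -2.9355, 9.0800)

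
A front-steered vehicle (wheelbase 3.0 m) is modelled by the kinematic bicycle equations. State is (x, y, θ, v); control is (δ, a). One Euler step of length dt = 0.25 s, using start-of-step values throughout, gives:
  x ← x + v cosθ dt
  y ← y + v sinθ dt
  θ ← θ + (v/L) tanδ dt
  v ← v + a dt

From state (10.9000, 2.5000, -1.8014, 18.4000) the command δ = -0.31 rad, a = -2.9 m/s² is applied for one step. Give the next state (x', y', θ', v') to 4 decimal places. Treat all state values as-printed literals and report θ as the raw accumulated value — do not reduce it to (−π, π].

(9.8486, -1.9782, -2.2926, 17.6750)

x' = 10.9000 + 18.4000·cos(-1.8014)·0.25 = 9.8486
y' = 2.5000 + 18.4000·sin(-1.8014)·0.25 = -1.9782
θ' = -1.8014 + (18.4000/3.0)·tan(-0.31)·0.25 = -2.2926
v' = 18.4000 − 2.9000·0.25 = 17.6750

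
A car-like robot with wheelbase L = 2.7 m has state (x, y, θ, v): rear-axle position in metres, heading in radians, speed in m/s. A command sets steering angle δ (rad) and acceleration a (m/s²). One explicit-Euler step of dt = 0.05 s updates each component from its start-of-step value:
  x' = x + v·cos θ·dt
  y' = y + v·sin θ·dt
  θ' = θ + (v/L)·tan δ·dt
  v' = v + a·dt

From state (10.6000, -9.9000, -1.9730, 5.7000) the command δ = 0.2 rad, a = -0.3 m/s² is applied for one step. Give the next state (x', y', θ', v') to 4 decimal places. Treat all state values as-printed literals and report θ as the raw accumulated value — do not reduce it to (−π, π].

(10.4884, -10.1623, -1.9516, 5.6850)

x' = 10.6000 + 5.7000·cos(-1.9730)·0.05 = 10.4884
y' = -9.9000 + 5.7000·sin(-1.9730)·0.05 = -10.1623
θ' = -1.9730 + (5.7000/2.7)·tan(0.2)·0.05 = -1.9516
v' = 5.7000 − 0.3000·0.05 = 5.6850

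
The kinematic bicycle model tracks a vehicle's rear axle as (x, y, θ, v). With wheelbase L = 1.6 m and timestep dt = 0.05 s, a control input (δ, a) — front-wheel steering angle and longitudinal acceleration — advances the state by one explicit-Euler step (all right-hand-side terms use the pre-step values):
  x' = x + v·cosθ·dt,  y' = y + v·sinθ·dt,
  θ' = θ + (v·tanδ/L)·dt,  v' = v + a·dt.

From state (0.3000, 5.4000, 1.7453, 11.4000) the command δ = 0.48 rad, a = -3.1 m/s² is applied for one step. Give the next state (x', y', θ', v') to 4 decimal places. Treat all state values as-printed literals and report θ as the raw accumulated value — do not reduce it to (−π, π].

x' = 0.3000 + 11.4000·cos(1.7453)·0.05 = 0.2010
y' = 5.4000 + 11.4000·sin(1.7453)·0.05 = 5.9613
θ' = 1.7453 + (11.4000/1.6)·tan(0.48)·0.05 = 1.9308
v' = 11.4000 − 3.1000·0.05 = 11.2450

(0.2010, 5.9613, 1.9308, 11.2450)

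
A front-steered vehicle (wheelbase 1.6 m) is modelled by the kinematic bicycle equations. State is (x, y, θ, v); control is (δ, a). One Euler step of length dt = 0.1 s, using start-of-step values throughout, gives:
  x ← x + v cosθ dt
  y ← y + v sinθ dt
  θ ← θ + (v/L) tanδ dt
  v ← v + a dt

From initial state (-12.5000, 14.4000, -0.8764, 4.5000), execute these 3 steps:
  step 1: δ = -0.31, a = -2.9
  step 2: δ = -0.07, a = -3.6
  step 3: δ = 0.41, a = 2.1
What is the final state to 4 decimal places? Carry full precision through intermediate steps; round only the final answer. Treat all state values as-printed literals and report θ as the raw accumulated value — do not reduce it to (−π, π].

after step 1 (δ=-0.31, a=-2.9): (-12.212035, 14.054202, -0.966492, 4.210000)
after step 2 (δ=-0.07, a=-3.6): (-11.972827, 13.707762, -0.984941, 3.850000)
after step 3 (δ=0.41, a=2.1): (-11.759956, 13.386965, -0.880358, 4.060000)

(-11.7600, 13.3870, -0.8804, 4.0600)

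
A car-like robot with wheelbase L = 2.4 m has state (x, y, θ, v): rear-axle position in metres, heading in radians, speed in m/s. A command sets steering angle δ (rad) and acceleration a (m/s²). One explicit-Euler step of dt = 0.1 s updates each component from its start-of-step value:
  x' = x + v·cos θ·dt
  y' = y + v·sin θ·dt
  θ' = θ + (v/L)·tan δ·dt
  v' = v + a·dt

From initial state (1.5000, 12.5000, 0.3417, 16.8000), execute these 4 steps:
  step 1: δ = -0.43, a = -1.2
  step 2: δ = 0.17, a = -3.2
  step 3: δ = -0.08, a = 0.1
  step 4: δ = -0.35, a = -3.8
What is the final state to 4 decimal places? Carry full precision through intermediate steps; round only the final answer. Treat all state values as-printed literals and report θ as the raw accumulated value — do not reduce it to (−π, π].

after step 1 (δ=-0.43, a=-1.2): (3.082873, 13.062950, 0.020665, 16.680000)
after step 2 (δ=0.17, a=-3.2): (4.750517, 13.097417, 0.139967, 16.360000)
after step 3 (δ=-0.08, a=0.1): (6.370518, 13.325656, 0.085317, 16.370000)
after step 4 (δ=-0.35, a=-3.8): (8.001564, 13.465150, -0.163663, 15.990000)

(8.0016, 13.4652, -0.1637, 15.9900)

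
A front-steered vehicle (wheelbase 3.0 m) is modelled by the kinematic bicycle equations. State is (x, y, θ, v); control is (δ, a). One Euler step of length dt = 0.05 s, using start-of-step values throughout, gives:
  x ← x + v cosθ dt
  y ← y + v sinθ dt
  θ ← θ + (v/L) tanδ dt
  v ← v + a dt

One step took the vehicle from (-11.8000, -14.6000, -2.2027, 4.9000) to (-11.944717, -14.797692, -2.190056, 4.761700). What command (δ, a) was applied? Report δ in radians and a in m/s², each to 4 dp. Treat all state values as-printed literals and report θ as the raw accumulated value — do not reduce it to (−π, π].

a = (v'−v)/dt = (-0.138300)/0.05 = -2.7660
Δθ = θ'−θ = 0.012644;  (v·dt/L) = 4.9000·0.05/3.0 = 0.081667
tan δ = Δθ·L/(v·dt) = 0.154824  →  δ = 0.1536

δ = 0.1536, a = -2.7660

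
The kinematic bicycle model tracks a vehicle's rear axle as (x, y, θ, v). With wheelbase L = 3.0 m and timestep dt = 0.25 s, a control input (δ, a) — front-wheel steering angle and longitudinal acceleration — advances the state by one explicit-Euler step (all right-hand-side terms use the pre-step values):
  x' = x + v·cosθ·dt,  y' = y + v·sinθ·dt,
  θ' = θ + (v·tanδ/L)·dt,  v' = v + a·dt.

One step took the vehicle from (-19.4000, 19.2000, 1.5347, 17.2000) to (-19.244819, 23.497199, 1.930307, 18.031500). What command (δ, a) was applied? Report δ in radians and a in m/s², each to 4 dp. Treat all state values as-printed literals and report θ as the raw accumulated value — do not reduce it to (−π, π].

a = (v'−v)/dt = (0.831500)/0.25 = 3.3260
Δθ = θ'−θ = 0.395607;  (v·dt/L) = 17.2000·0.25/3.0 = 1.433333
tan δ = Δθ·L/(v·dt) = 0.276005  →  δ = 0.2693

δ = 0.2693, a = 3.3260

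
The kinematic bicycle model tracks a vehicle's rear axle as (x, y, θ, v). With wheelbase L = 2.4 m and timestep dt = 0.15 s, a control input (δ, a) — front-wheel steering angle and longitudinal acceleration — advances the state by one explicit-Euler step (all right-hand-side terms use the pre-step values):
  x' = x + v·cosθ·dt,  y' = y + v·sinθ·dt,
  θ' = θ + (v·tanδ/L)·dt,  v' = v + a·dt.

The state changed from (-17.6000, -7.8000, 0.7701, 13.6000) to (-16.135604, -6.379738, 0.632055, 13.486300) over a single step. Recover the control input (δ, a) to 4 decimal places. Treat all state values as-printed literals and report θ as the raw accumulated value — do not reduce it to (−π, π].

a = (v'−v)/dt = (-0.113700)/0.15 = -0.7580
Δθ = θ'−θ = -0.138045;  (v·dt/L) = 13.6000·0.15/2.4 = 0.850000
tan δ = Δθ·L/(v·dt) = -0.162406  →  δ = -0.1610

δ = -0.1610, a = -0.7580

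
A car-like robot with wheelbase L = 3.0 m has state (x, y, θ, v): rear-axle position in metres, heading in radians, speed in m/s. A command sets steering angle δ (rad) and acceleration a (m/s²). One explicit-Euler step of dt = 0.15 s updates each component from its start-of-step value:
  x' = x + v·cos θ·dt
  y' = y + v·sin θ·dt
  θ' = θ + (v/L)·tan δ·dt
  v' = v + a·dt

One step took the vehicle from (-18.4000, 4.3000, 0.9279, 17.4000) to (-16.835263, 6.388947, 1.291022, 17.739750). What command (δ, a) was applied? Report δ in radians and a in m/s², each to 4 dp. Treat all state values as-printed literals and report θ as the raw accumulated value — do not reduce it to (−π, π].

δ = 0.3954, a = 2.2650

a = (v'−v)/dt = (0.339750)/0.15 = 2.2650
Δθ = θ'−θ = 0.363122;  (v·dt/L) = 17.4000·0.15/3.0 = 0.870000
tan δ = Δθ·L/(v·dt) = 0.417382  →  δ = 0.3954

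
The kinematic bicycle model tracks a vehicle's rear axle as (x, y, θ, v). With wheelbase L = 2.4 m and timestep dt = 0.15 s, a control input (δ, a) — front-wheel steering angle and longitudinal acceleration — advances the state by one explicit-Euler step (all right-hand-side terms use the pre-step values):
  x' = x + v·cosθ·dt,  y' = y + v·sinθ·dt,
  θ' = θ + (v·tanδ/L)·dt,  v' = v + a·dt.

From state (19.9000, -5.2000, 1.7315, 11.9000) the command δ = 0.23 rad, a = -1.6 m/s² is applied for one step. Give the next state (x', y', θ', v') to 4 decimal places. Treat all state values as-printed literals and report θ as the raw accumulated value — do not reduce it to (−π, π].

x' = 19.9000 + 11.9000·cos(1.7315)·0.15 = 19.6144
y' = -5.2000 + 11.9000·sin(1.7315)·0.15 = -3.4380
θ' = 1.7315 + (11.9000/2.4)·tan(0.23)·0.15 = 1.9056
v' = 11.9000 − 1.6000·0.15 = 11.6600

(19.6144, -3.4380, 1.9056, 11.6600)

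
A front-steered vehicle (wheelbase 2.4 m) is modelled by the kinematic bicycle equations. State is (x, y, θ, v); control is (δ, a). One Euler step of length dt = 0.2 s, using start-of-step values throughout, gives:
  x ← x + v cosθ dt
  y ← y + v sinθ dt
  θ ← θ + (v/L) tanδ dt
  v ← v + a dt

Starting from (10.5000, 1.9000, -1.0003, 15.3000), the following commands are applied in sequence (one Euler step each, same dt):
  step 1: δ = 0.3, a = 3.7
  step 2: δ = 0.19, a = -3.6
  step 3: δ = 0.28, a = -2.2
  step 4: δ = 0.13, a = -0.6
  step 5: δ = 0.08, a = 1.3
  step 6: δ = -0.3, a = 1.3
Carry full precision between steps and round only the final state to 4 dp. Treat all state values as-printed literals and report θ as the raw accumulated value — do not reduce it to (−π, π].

(26.4364, -2.1383, -0.1082, 15.2800)

after step 1 (δ=0.3, a=3.7): (12.152553, -0.675397, -0.605896, 16.040000)
after step 2 (δ=0.19, a=-3.6): (14.789503, -2.502350, -0.348829, 15.320000)
after step 3 (δ=0.28, a=-2.2): (17.668969, -3.549617, 0.018282, 14.880000)
after step 4 (δ=0.13, a=-0.6): (20.644472, -3.495212, 0.180397, 14.760000)
after step 5 (δ=0.08, a=1.3): (23.548569, -2.965565, 0.279007, 15.020000)
after step 6 (δ=-0.3, a=1.3): (26.436402, -2.138260, -0.108179, 15.280000)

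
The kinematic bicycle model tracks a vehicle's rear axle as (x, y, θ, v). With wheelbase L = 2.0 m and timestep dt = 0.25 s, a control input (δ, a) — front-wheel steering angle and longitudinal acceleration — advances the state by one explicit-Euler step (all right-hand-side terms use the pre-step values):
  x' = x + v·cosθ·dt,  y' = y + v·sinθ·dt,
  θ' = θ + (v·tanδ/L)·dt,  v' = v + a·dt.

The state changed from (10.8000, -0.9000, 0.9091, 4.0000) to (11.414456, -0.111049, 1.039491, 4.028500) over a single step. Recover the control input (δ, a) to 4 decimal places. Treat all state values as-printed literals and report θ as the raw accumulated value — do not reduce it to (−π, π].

δ = 0.2551, a = 0.1140

a = (v'−v)/dt = (0.028500)/0.25 = 0.1140
Δθ = θ'−θ = 0.130391;  (v·dt/L) = 4.0000·0.25/2.0 = 0.500000
tan δ = Δθ·L/(v·dt) = 0.260782  →  δ = 0.2551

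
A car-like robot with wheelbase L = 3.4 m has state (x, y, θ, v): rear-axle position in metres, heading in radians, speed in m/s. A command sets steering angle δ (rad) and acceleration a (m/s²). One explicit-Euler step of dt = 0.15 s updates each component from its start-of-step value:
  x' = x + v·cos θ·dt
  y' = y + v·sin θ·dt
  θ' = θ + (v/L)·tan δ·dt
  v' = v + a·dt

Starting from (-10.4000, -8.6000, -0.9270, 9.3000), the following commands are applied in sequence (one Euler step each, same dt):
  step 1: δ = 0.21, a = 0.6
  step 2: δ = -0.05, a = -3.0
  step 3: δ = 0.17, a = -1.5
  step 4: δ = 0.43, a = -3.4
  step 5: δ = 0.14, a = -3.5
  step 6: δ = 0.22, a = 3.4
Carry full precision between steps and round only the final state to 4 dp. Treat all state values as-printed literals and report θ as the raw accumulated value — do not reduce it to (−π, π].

after step 1 (δ=0.21, a=0.6): (-9.562671, -9.715753, -0.839549, 9.390000)
after step 2 (δ=-0.05, a=-3.0): (-8.622076, -10.764159, -0.860279, 8.940000)
after step 3 (δ=0.17, a=-1.5): (-7.747442, -11.780670, -0.792576, 8.715000)
after step 4 (δ=0.43, a=-3.4): (-6.829735, -12.711646, -0.616243, 8.205000)
after step 5 (δ=0.14, a=-3.5): (-5.825374, -13.422987, -0.565231, 7.680000)
after step 6 (δ=0.22, a=3.4): (-4.852551, -14.040011, -0.489464, 8.190000)

(-4.8526, -14.0400, -0.4895, 8.1900)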